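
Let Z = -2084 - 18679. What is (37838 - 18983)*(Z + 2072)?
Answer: -352418805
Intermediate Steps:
Z = -20763
(37838 - 18983)*(Z + 2072) = (37838 - 18983)*(-20763 + 2072) = 18855*(-18691) = -352418805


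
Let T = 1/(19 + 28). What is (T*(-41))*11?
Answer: -451/47 ≈ -9.5957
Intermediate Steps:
T = 1/47 ≈ 0.021277
(T*(-41))*11 = ((1/47)*(-41))*11 = -41/47*11 = -451/47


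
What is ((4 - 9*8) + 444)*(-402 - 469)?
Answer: -327496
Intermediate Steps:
((4 - 9*8) + 444)*(-402 - 469) = ((4 - 72) + 444)*(-871) = (-68 + 444)*(-871) = 376*(-871) = -327496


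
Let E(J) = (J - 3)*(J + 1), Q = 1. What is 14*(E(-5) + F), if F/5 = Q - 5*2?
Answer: -182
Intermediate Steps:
F = -45 (F = 5*(1 - 5*2) = 5*(1 - 10) = 5*(-9) = -45)
E(J) = (1 + J)*(-3 + J) (E(J) = (-3 + J)*(1 + J) = (1 + J)*(-3 + J))
14*(E(-5) + F) = 14*((-3 + (-5)² - 2*(-5)) - 45) = 14*((-3 + 25 + 10) - 45) = 14*(32 - 45) = 14*(-13) = -182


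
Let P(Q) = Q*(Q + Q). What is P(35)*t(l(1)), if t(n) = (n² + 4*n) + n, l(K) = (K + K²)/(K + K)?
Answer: 14700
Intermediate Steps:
l(K) = (K + K²)/(2*K) (l(K) = (K + K²)/((2*K)) = (K + K²)*(1/(2*K)) = (K + K²)/(2*K))
P(Q) = 2*Q² (P(Q) = Q*(2*Q) = 2*Q²)
t(n) = n² + 5*n
P(35)*t(l(1)) = (2*35²)*((½ + (½)*1)*(5 + (½ + (½)*1))) = (2*1225)*((½ + ½)*(5 + (½ + ½))) = 2450*(1*(5 + 1)) = 2450*(1*6) = 2450*6 = 14700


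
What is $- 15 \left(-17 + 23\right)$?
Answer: $-90$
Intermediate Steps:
$- 15 \left(-17 + 23\right) = \left(-15\right) 6 = -90$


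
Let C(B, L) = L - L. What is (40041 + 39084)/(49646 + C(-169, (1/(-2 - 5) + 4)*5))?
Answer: 79125/49646 ≈ 1.5938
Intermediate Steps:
C(B, L) = 0
(40041 + 39084)/(49646 + C(-169, (1/(-2 - 5) + 4)*5)) = (40041 + 39084)/(49646 + 0) = 79125/49646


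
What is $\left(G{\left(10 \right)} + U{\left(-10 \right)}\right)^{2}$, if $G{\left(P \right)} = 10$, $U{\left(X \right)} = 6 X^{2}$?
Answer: $372100$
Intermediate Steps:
$\left(G{\left(10 \right)} + U{\left(-10 \right)}\right)^{2} = \left(10 + 6 \left(-10\right)^{2}\right)^{2} = \left(10 + 6 \cdot 100\right)^{2} = \left(10 + 600\right)^{2} = 610^{2} = 372100$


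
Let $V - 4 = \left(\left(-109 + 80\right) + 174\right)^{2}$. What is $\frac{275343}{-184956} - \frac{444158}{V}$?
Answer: $- \frac{29313291665}{1296479908} \approx -22.61$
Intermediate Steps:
$V = 21029$ ($V = 4 + \left(\left(-109 + 80\right) + 174\right)^{2} = 4 + \left(-29 + 174\right)^{2} = 4 + 145^{2} = 4 + 21025 = 21029$)
$\frac{275343}{-184956} - \frac{444158}{V} = \frac{275343}{-184956} - \frac{444158}{21029} = 275343 \left(- \frac{1}{184956}\right) - \frac{444158}{21029} = - \frac{91781}{61652} - \frac{444158}{21029} = - \frac{29313291665}{1296479908}$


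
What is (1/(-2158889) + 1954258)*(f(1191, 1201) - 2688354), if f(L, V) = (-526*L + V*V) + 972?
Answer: -7895683736570845367/2158889 ≈ -3.6573e+12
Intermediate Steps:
f(L, V) = 972 + V² - 526*L (f(L, V) = (-526*L + V²) + 972 = (V² - 526*L) + 972 = 972 + V² - 526*L)
(1/(-2158889) + 1954258)*(f(1191, 1201) - 2688354) = (1/(-2158889) + 1954258)*((972 + 1201² - 526*1191) - 2688354) = (-1/2158889 + 1954258)*((972 + 1442401 - 626466) - 2688354) = 4219026099361*(816907 - 2688354)/2158889 = (4219026099361/2158889)*(-1871447) = -7895683736570845367/2158889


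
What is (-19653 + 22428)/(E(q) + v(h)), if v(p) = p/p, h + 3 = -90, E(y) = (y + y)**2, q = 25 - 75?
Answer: 2775/10001 ≈ 0.27747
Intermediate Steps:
q = -50
E(y) = 4*y**2 (E(y) = (2*y)**2 = 4*y**2)
h = -93 (h = -3 - 90 = -93)
v(p) = 1
(-19653 + 22428)/(E(q) + v(h)) = (-19653 + 22428)/(4*(-50)**2 + 1) = 2775/(4*2500 + 1) = 2775/(10000 + 1) = 2775/10001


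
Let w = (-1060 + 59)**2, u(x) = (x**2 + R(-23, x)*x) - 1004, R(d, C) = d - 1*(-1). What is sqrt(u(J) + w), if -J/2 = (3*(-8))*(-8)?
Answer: sqrt(1156901) ≈ 1075.6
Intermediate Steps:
R(d, C) = 1 + d (R(d, C) = d + 1 = 1 + d)
J = -384 (J = -2*3*(-8)*(-8) = -(-48)*(-8) = -2*192 = -384)
u(x) = -1004 + x**2 - 22*x (u(x) = (x**2 + (1 - 23)*x) - 1004 = (x**2 - 22*x) - 1004 = -1004 + x**2 - 22*x)
w = 1002001 (w = (-1001)**2 = 1002001)
sqrt(u(J) + w) = sqrt((-1004 + (-384)**2 - 22*(-384)) + 1002001) = sqrt((-1004 + 147456 + 8448) + 1002001) = sqrt(154900 + 1002001) = sqrt(1156901)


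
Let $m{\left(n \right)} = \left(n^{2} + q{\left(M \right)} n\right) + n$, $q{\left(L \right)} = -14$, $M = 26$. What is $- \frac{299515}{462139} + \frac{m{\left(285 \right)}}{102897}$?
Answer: $\frac{1668606775}{15850905561} \approx 0.10527$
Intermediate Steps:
$m{\left(n \right)} = n^{2} - 13 n$ ($m{\left(n \right)} = \left(n^{2} - 14 n\right) + n = n^{2} - 13 n$)
$- \frac{299515}{462139} + \frac{m{\left(285 \right)}}{102897} = - \frac{299515}{462139} + \frac{285 \left(-13 + 285\right)}{102897} = \left(-299515\right) \frac{1}{462139} + 285 \cdot 272 \cdot \frac{1}{102897} = - \frac{299515}{462139} + 77520 \cdot \frac{1}{102897} = - \frac{299515}{462139} + \frac{25840}{34299} = \frac{1668606775}{15850905561}$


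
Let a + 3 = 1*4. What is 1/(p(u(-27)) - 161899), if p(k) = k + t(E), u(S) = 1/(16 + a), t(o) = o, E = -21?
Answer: -17/2752639 ≈ -6.1759e-6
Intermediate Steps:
a = 1 (a = -3 + 1*4 = -3 + 4 = 1)
u(S) = 1/17 (u(S) = 1/(16 + 1) = 1/17)
p(k) = -21 + k (p(k) = k - 21 = -21 + k)
1/(p(u(-27)) - 161899) = 1/((-21 + 1/17) - 161899) = 1/(-356/17 - 161899) = 1/(-2752639/17) = -17/2752639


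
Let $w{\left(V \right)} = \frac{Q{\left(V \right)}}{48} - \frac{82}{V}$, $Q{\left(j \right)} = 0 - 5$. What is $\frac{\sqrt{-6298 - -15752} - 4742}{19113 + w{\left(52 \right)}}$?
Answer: $- \frac{2959008}{11925463} + \frac{624 \sqrt{9454}}{11925463} \approx -0.24304$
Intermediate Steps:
$Q{\left(j \right)} = -5$ ($Q{\left(j \right)} = 0 - 5 = -5$)
$w{\left(V \right)} = - \frac{5}{48} - \frac{82}{V}$
$\frac{\sqrt{-6298 - -15752} - 4742}{19113 + w{\left(52 \right)}} = \frac{\sqrt{-6298 - -15752} - 4742}{19113 - \left(\frac{5}{48} + \frac{82}{52}\right)} = \frac{\sqrt{-6298 + 15752} - 4742}{19113 - \frac{1049}{624}} = \frac{\sqrt{9454} - 4742}{19113 - \frac{1049}{624}} = \frac{-4742 + \sqrt{9454}}{19113 - \frac{1049}{624}} = \frac{-4742 + \sqrt{9454}}{\frac{11925463}{624}} = \left(-4742 + \sqrt{9454}\right) \frac{624}{11925463} = - \frac{2959008}{11925463} + \frac{624 \sqrt{9454}}{11925463}$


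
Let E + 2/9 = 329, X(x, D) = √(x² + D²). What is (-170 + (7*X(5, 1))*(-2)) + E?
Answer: 1429/9 - 14*√26 ≈ 87.391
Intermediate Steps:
X(x, D) = √(D² + x²)
E = 2959/9 (E = -2/9 + 329 = 2959/9 ≈ 328.78)
(-170 + (7*X(5, 1))*(-2)) + E = (-170 + (7*√(1² + 5²))*(-2)) + 2959/9 = (-170 + (7*√(1 + 25))*(-2)) + 2959/9 = (-170 + (7*√26)*(-2)) + 2959/9 = (-170 - 14*√26) + 2959/9 = 1429/9 - 14*√26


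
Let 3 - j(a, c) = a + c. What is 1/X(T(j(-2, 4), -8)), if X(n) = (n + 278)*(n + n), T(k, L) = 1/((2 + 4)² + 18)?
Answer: 1458/15013 ≈ 0.097116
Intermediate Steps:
j(a, c) = 3 - a - c (j(a, c) = 3 - (a + c) = 3 + (-a - c) = 3 - a - c)
T(k, L) = 1/54 (T(k, L) = 1/(6² + 18) = 1/(36 + 18) = 1/54)
X(n) = 2*n*(278 + n) (X(n) = (278 + n)*(2*n) = 2*n*(278 + n))
1/X(T(j(-2, 4), -8)) = 1/(2*(1/54)*(278 + 1/54)) = 1/(2*(1/54)*(15013/54)) = 1/(15013/1458) = 1458/15013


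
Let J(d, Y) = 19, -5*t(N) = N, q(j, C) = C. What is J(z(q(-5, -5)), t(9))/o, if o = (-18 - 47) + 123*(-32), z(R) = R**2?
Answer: -19/4001 ≈ -0.0047488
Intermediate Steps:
t(N) = -N/5
o = -4001 (o = -65 - 3936 = -4001)
J(z(q(-5, -5)), t(9))/o = 19/(-4001) = 19*(-1/4001) = -19/4001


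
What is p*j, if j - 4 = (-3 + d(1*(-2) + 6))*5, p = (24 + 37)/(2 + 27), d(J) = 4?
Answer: 549/29 ≈ 18.931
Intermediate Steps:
p = 61/29 ≈ 2.1034
j = 9 (j = 4 + (-3 + 4)*5 = 4 + 1*5 = 4 + 5 = 9)
p*j = (61/29)*9 = 549/29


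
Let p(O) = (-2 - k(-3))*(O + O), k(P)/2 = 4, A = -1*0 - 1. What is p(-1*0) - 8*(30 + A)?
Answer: -232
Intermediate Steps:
A = -1 (A = 0 - 1 = -1)
k(P) = 8 (k(P) = 2*4 = 8)
p(O) = -20*O (p(O) = (-2 - 1*8)*(O + O) = (-2 - 8)*(2*O) = -20*O)
p(-1*0) - 8*(30 + A) = -(-20)*0 - 8*(30 - 1) = -20*0 - 8*29 = 0 - 1*232 = 0 - 232 = -232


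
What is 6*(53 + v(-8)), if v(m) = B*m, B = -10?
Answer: 798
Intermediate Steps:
v(m) = -10*m
6*(53 + v(-8)) = 6*(53 - 10*(-8)) = 6*(53 + 80) = 6*133 = 798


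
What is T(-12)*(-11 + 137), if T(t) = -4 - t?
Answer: 1008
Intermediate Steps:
T(-12)*(-11 + 137) = (-4 - 1*(-12))*(-11 + 137) = (-4 + 12)*126 = 8*126 = 1008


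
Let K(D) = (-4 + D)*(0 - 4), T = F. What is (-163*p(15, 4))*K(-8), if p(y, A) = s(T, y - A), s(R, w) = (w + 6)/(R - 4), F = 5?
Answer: -133008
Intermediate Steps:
T = 5
s(R, w) = (6 + w)/(-4 + R)
p(y, A) = 6 + y - A (p(y, A) = (6 + (y - A))/(-4 + 5) = (6 + y - A)/1 = 1*(6 + y - A) = 6 + y - A)
K(D) = 16 - 4*D (K(D) = (-4 + D)*(-4) = 16 - 4*D)
(-163*p(15, 4))*K(-8) = (-163*(6 + 15 - 1*4))*(16 - 4*(-8)) = (-163*(6 + 15 - 4))*(16 + 32) = -163*17*48 = -2771*48 = -133008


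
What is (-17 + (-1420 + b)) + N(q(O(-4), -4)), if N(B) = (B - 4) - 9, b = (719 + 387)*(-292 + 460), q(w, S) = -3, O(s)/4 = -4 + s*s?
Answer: 184355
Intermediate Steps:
O(s) = -16 + 4*s² (O(s) = 4*(-4 + s*s) = 4*(-4 + s²) = -16 + 4*s²)
b = 185808 (b = 1106*168 = 185808)
N(B) = -13 + B (N(B) = (-4 + B) - 9 = -13 + B)
(-17 + (-1420 + b)) + N(q(O(-4), -4)) = (-17 + (-1420 + 185808)) + (-13 - 3) = (-17 + 184388) - 16 = 184371 - 16 = 184355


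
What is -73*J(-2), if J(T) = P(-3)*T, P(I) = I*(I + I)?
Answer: 2628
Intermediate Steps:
P(I) = 2*I² (P(I) = I*(2*I) = 2*I²)
J(T) = 18*T (J(T) = (2*(-3)²)*T = (2*9)*T = 18*T)
-73*J(-2) = -1314*(-2) = -73*(-36) = 2628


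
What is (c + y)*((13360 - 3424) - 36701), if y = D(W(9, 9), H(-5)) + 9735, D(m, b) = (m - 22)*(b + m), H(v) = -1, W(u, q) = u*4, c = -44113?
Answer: 907012320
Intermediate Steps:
W(u, q) = 4*u
D(m, b) = (-22 + m)*(b + m)
y = 10225 (y = ((4*9)² - 22*(-1) - 88*9 - 4*9) + 9735 = (36² + 22 - 22*36 - 1*36) + 9735 = (1296 + 22 - 792 - 36) + 9735 = 490 + 9735 = 10225)
(c + y)*((13360 - 3424) - 36701) = (-44113 + 10225)*((13360 - 3424) - 36701) = -33888*(9936 - 36701) = -33888*(-26765) = 907012320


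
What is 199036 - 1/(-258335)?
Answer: 51417965061/258335 ≈ 1.9904e+5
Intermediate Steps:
199036 - 1/(-258335) = 199036 - 1*(-1/258335) = 199036 + 1/258335 = 51417965061/258335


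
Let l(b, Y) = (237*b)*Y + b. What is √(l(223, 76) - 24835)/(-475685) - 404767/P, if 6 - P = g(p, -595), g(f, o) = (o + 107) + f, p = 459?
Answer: -404767/35 - 16*√15594/475685 ≈ -11565.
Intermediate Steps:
l(b, Y) = b + 237*Y*b (l(b, Y) = 237*Y*b + b = b + 237*Y*b)
g(f, o) = 107 + f + o (g(f, o) = (107 + o) + f = 107 + f + o)
P = 35 (P = 6 - (107 + 459 - 595) = 6 - 1*(-29) = 6 + 29 = 35)
√(l(223, 76) - 24835)/(-475685) - 404767/P = √(223*(1 + 237*76) - 24835)/(-475685) - 404767/35 = √(223*(1 + 18012) - 24835)*(-1/475685) - 404767*1/35 = √(223*18013 - 24835)*(-1/475685) - 404767/35 = √(4016899 - 24835)*(-1/475685) - 404767/35 = √3992064*(-1/475685) - 404767/35 = (16*√15594)*(-1/475685) - 404767/35 = -16*√15594/475685 - 404767/35 = -404767/35 - 16*√15594/475685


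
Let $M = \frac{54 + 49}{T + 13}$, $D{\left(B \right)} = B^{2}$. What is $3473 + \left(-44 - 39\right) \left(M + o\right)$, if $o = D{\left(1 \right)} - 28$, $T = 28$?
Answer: $\frac{225725}{41} \approx 5505.5$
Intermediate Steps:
$o = -27$ ($o = 1^{2} - 28 = 1 - 28 = -27$)
$M = \frac{103}{41}$ ($M = \frac{54 + 49}{28 + 13} = \frac{103}{41} \approx 2.5122$)
$3473 + \left(-44 - 39\right) \left(M + o\right) = 3473 + \left(-44 - 39\right) \left(\frac{103}{41} - 27\right) = 3473 + \left(-44 - 39\right) \left(- \frac{1004}{41}\right) = 3473 - - \frac{83332}{41} = 3473 + \frac{83332}{41} = \frac{225725}{41}$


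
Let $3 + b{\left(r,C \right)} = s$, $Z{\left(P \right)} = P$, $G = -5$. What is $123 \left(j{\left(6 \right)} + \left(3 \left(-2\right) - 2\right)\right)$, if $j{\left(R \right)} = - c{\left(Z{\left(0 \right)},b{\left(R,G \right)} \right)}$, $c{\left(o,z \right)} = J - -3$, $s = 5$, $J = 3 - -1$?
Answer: $-1845$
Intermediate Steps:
$J = 4$ ($J = 3 + 1 = 4$)
$b{\left(r,C \right)} = 2$ ($b{\left(r,C \right)} = -3 + 5 = 2$)
$c{\left(o,z \right)} = 7$ ($c{\left(o,z \right)} = 4 - -3 = 4 + 3 = 7$)
$j{\left(R \right)} = -7$ ($j{\left(R \right)} = \left(-1\right) 7 = -7$)
$123 \left(j{\left(6 \right)} + \left(3 \left(-2\right) - 2\right)\right) = 123 \left(-7 + \left(3 \left(-2\right) - 2\right)\right) = 123 \left(-7 - 8\right) = 123 \left(-15\right) = -1845$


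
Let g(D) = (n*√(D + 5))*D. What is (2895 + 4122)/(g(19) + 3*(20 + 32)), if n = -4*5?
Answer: -91221/286772 - 222205*√6/143386 ≈ -4.1141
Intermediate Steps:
n = -20
g(D) = -20*D*√(5 + D) (g(D) = (-20*√(D + 5))*D = (-20*√(5 + D))*D = -20*D*√(5 + D))
(2895 + 4122)/(g(19) + 3*(20 + 32)) = (2895 + 4122)/(-20*19*√(5 + 19) + 3*(20 + 32)) = 7017/(-20*19*√24 + 3*52) = 7017/(-20*19*2*√6 + 156) = 7017/(-760*√6 + 156) = 7017/(156 - 760*√6)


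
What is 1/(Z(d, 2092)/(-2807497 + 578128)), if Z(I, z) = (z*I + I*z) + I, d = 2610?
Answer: -743123/3640950 ≈ -0.20410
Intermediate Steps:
Z(I, z) = I + 2*I*z (Z(I, z) = (I*z + I*z) + I = 2*I*z + I = I + 2*I*z)
1/(Z(d, 2092)/(-2807497 + 578128)) = 1/((2610*(1 + 2*2092))/(-2807497 + 578128)) = 1/((2610*(1 + 4184))/(-2229369)) = 1/((2610*4185)*(-1/2229369)) = 1/(10922850*(-1/2229369)) = 1/(-3640950/743123) = -743123/3640950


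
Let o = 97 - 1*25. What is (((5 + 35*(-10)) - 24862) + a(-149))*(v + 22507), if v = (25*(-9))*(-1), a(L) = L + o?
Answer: -574755888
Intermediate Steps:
o = 72 (o = 97 - 25 = 72)
a(L) = 72 + L (a(L) = L + 72 = 72 + L)
v = 225 (v = -225*(-1) = 225)
(((5 + 35*(-10)) - 24862) + a(-149))*(v + 22507) = (((5 + 35*(-10)) - 24862) + (72 - 149))*(225 + 22507) = (((5 - 350) - 24862) - 77)*22732 = ((-345 - 24862) - 77)*22732 = (-25207 - 77)*22732 = -25284*22732 = -574755888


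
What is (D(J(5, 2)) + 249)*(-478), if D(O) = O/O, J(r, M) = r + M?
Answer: -119500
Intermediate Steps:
J(r, M) = M + r
D(O) = 1
(D(J(5, 2)) + 249)*(-478) = (1 + 249)*(-478) = 250*(-478) = -119500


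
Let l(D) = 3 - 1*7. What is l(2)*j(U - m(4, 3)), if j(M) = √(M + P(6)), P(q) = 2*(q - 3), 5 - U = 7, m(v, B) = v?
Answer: 0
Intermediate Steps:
l(D) = -4 (l(D) = 3 - 7 = -4)
U = -2 (U = 5 - 1*7 = 5 - 7 = -2)
P(q) = -6 + 2*q (P(q) = 2*(-3 + q) = -6 + 2*q)
j(M) = √(6 + M) (j(M) = √(M + (-6 + 2*6)) = √(M + (-6 + 12)) = √(M + 6) = √(6 + M))
l(2)*j(U - m(4, 3)) = -4*√(6 + (-2 - 1*4)) = -4*√(6 + (-2 - 4)) = -4*√(6 - 6) = -4*√0 = -4*0 = 0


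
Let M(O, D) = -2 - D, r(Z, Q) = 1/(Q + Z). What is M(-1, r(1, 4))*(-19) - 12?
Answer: 149/5 ≈ 29.800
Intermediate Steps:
M(-1, r(1, 4))*(-19) - 12 = (-2 - 1/(4 + 1))*(-19) - 12 = (-2 - 1/5)*(-19) - 12 = (-2 - 1*⅕)*(-19) - 12 = (-2 - ⅕)*(-19) - 12 = -11/5*(-19) - 12 = 209/5 - 12 = 149/5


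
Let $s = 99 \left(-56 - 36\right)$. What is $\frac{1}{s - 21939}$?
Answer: $- \frac{1}{31047} \approx -3.2209 \cdot 10^{-5}$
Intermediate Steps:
$s = -9108$ ($s = 99 \left(-92\right) = -9108$)
$\frac{1}{s - 21939} = \frac{1}{-9108 - 21939} = \frac{1}{-31047} = - \frac{1}{31047}$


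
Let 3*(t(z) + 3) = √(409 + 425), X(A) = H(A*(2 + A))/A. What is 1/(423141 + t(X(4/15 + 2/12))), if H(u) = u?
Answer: 634707/268568650427 - √834/537137300854 ≈ 2.3632e-6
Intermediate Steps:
X(A) = 2 + A (X(A) = (A*(2 + A))/A = 2 + A)
t(z) = -3 + √834/3 (t(z) = -3 + √(409 + 425)/3 = -3 + √834/3)
1/(423141 + t(X(4/15 + 2/12))) = 1/(423141 + (-3 + √834/3)) = 1/(423138 + √834/3)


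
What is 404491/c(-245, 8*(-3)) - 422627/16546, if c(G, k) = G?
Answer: -6796251701/4053770 ≈ -1676.5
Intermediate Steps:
404491/c(-245, 8*(-3)) - 422627/16546 = 404491/(-245) - 422627/16546 = 404491*(-1/245) - 422627*1/16546 = -404491/245 - 422627/16546 = -6796251701/4053770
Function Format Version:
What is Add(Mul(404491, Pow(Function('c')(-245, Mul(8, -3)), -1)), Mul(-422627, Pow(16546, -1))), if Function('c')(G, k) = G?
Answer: Rational(-6796251701, 4053770) ≈ -1676.5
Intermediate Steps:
Add(Mul(404491, Pow(Function('c')(-245, Mul(8, -3)), -1)), Mul(-422627, Pow(16546, -1))) = Add(Mul(404491, Pow(-245, -1)), Mul(-422627, Pow(16546, -1))) = Add(Mul(404491, Rational(-1, 245)), Mul(-422627, Rational(1, 16546))) = Add(Rational(-404491, 245), Rational(-422627, 16546)) = Rational(-6796251701, 4053770)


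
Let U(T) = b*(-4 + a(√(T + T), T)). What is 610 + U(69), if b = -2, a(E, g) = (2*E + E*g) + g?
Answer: 480 - 142*√138 ≈ -1188.1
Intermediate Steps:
a(E, g) = g + 2*E + E*g
U(T) = 8 - 2*T - 4*√2*√T - 2*√2*T^(3/2) (U(T) = -2*(-4 + (T + 2*√(T + T) + √(T + T)*T)) = -2*(-4 + (T + 2*√(2*T) + √(2*T)*T)) = -2*(-4 + (T + 2*(√2*√T) + (√2*√T)*T)) = -2*(-4 + (T + 2*√2*√T + √2*T^(3/2))) = -2*(-4 + (T + √2*T^(3/2) + 2*√2*√T)) = -2*(-4 + T + √2*T^(3/2) + 2*√2*√T) = 8 - 2*T - 4*√2*√T - 2*√2*T^(3/2))
610 + U(69) = 610 + (8 - 2*69 - 4*√2*√69 - 2*√2*69^(3/2)) = 610 + (8 - 138 - 4*√138 - 2*√2*69*√69) = 610 + (8 - 138 - 4*√138 - 138*√138) = 610 + (-130 - 142*√138) = 480 - 142*√138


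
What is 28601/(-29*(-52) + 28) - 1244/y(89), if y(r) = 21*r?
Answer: 5727165/318976 ≈ 17.955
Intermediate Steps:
28601/(-29*(-52) + 28) - 1244/y(89) = 28601/(-29*(-52) + 28) - 1244/(21*89) = 28601/(1508 + 28) - 1244/1869 = 28601/1536 - 1244*1/1869 = 28601*(1/1536) - 1244/1869 = 28601/1536 - 1244/1869 = 5727165/318976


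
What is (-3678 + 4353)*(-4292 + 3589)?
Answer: -474525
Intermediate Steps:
(-3678 + 4353)*(-4292 + 3589) = 675*(-703) = -474525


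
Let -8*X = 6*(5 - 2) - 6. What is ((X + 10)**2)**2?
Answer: 83521/16 ≈ 5220.1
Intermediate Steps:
X = -3/2 (X = -(6*(5 - 2) - 6)/8 = -(6*3 - 6)/8 = -(18 - 6)/8 = -1/8*12 = -3/2 ≈ -1.5000)
((X + 10)**2)**2 = ((-3/2 + 10)**2)**2 = ((17/2)**2)**2 = (289/4)**2 = 83521/16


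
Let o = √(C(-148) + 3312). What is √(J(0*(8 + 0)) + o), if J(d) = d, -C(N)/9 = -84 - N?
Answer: 2*√3*19^(¼) ≈ 7.2323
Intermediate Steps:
C(N) = 756 + 9*N (C(N) = -9*(-84 - N) = 756 + 9*N)
o = 12*√19 (o = √((756 + 9*(-148)) + 3312) = √((756 - 1332) + 3312) = √(-576 + 3312) = √2736 = 12*√19 ≈ 52.307)
√(J(0*(8 + 0)) + o) = √(0*(8 + 0) + 12*√19) = √(0*8 + 12*√19) = √(0 + 12*√19) = √(12*√19) = 2*√3*19^(¼)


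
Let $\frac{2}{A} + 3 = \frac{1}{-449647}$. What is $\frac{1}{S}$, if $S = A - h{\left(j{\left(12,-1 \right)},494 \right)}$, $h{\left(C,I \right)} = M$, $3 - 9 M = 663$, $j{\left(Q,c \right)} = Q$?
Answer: $\frac{2023413}{147034679} \approx 0.013761$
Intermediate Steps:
$M = - \frac{220}{3}$ ($M = \frac{1}{3} - \frac{221}{3} = - \frac{220}{3} \approx -73.333$)
$h{\left(C,I \right)} = - \frac{220}{3}$
$A = - \frac{449647}{674471}$ ($A = \frac{2}{-3 + \frac{1}{-449647}} = \frac{2}{-3 - \frac{1}{449647}} = \frac{2}{- \frac{1348942}{449647}} = 2 \left(- \frac{449647}{1348942}\right) = - \frac{449647}{674471} \approx -0.66667$)
$S = \frac{147034679}{2023413}$ ($S = - \frac{449647}{674471} - - \frac{220}{3} = - \frac{449647}{674471} + \frac{220}{3} = \frac{147034679}{2023413} \approx 72.667$)
$\frac{1}{S} = \frac{1}{\frac{147034679}{2023413}} = \frac{2023413}{147034679}$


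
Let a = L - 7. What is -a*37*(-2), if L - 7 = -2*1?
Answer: -148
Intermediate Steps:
L = 5 (L = 7 - 2*1 = 7 - 2 = 5)
a = -2 (a = 5 - 7 = -2)
-a*37*(-2) = -(-2*37)*(-2) = -(-74)*(-2) = -1*148 = -148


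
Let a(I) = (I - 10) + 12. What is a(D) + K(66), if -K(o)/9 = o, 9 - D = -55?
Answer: -528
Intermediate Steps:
D = 64 (D = 9 - 1*(-55) = 9 + 55 = 64)
a(I) = 2 + I (a(I) = (-10 + I) + 12 = 2 + I)
K(o) = -9*o
a(D) + K(66) = (2 + 64) - 9*66 = 66 - 594 = -528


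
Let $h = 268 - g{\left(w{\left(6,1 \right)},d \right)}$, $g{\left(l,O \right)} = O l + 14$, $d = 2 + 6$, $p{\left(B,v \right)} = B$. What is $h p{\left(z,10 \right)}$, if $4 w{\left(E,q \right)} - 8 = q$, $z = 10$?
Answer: $2360$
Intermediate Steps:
$w{\left(E,q \right)} = 2 + \frac{q}{4}$
$d = 8$
$g{\left(l,O \right)} = 14 + O l$
$h = 236$ ($h = 268 - \left(14 + 8 \left(2 + \frac{1}{4} \cdot 1\right)\right) = 268 - \left(14 + 8 \left(2 + \frac{1}{4}\right)\right) = 268 - \left(14 + 8 \cdot \frac{9}{4}\right) = 268 - \left(14 + 18\right) = 268 - 32 = 236$)
$h p{\left(z,10 \right)} = 236 \cdot 10 = 2360$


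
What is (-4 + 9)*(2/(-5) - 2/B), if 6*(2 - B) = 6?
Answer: -12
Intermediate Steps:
B = 1 (B = 2 - 1/6*6 = 2 - 1 = 1)
(-4 + 9)*(2/(-5) - 2/B) = (-4 + 9)*(2/(-5) - 2/1) = 5*(2*(-1/5) - 2*1) = 5*(-2/5 - 2) = 5*(-12/5) = -12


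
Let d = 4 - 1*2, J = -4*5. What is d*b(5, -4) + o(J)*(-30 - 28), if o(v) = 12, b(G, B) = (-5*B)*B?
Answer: -856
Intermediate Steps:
b(G, B) = -5*B²
J = -20
d = 2 (d = 4 - 2 = 2)
d*b(5, -4) + o(J)*(-30 - 28) = 2*(-5*(-4)²) + 12*(-30 - 28) = 2*(-5*16) + 12*(-58) = 2*(-80) - 696 = -160 - 696 = -856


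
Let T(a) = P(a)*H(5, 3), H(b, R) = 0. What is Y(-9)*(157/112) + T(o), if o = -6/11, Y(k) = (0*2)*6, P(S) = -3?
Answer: 0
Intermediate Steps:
Y(k) = 0 (Y(k) = 0*6 = 0)
o = -6/11 (o = -6*1/11 = -6/11 ≈ -0.54545)
T(a) = 0 (T(a) = -3*0 = 0)
Y(-9)*(157/112) + T(o) = 0*(157/112) + 0 = 0 + 0 = 0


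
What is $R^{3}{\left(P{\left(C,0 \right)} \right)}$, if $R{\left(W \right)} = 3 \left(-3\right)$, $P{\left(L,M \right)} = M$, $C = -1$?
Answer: $-729$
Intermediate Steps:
$R{\left(W \right)} = -9$
$R^{3}{\left(P{\left(C,0 \right)} \right)} = \left(-9\right)^{3} = -729$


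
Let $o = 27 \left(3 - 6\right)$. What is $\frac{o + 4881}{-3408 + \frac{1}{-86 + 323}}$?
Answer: $- \frac{227520}{161539} \approx -1.4085$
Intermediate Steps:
$o = -81$ ($o = 27 \left(-3\right) = -81$)
$\frac{o + 4881}{-3408 + \frac{1}{-86 + 323}} = \frac{-81 + 4881}{-3408 + \frac{1}{-86 + 323}} = \frac{4800}{-3408 + \frac{1}{237}} = \frac{4800}{- \frac{807695}{237}} = 4800 \left(- \frac{237}{807695}\right) = - \frac{227520}{161539}$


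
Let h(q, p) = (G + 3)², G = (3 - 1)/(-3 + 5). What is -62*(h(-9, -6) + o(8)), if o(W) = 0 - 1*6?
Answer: -620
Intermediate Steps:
G = 1 (G = 2/2 = 2*(½) = 1)
h(q, p) = 16 (h(q, p) = (1 + 3)² = 4² = 16)
o(W) = -6 (o(W) = 0 - 6 = -6)
-62*(h(-9, -6) + o(8)) = -62*(16 - 6) = -62*10 = -620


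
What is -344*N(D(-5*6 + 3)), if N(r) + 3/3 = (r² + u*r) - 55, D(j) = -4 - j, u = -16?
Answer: -36120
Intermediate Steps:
N(r) = -56 + r² - 16*r (N(r) = -1 + ((r² - 16*r) - 55) = -1 + (-55 + r² - 16*r) = -56 + r² - 16*r)
-344*N(D(-5*6 + 3)) = -344*(-56 + (-4 - (-5*6 + 3))² - 16*(-4 - (-5*6 + 3))) = -344*(-56 + (-4 - (-30 + 3))² - 16*(-4 - (-30 + 3))) = -344*(-56 + (-4 - 1*(-27))² - 16*(-4 - 1*(-27))) = -344*(-56 + (-4 + 27)² - 16*(-4 + 27)) = -344*(-56 + 23² - 16*23) = -344*(-56 + 529 - 368) = -344*105 = -36120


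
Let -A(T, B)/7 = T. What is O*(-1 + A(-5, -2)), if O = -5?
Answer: -170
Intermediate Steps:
A(T, B) = -7*T
O*(-1 + A(-5, -2)) = -5*(-1 - 7*(-5)) = -5*(-1 + 35) = -5*34 = -170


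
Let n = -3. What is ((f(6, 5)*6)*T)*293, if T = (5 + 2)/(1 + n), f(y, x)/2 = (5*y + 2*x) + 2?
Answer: -516852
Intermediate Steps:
f(y, x) = 4 + 4*x + 10*y (f(y, x) = 2*((5*y + 2*x) + 2) = 2*((2*x + 5*y) + 2) = 2*(2 + 2*x + 5*y) = 4 + 4*x + 10*y)
T = -7/2 (T = (5 + 2)/(1 - 3) = 7/(-2) = 7*(-1/2) = -7/2 ≈ -3.5000)
((f(6, 5)*6)*T)*293 = (((4 + 4*5 + 10*6)*6)*(-7/2))*293 = (((4 + 20 + 60)*6)*(-7/2))*293 = ((84*6)*(-7/2))*293 = (504*(-7/2))*293 = -1764*293 = -516852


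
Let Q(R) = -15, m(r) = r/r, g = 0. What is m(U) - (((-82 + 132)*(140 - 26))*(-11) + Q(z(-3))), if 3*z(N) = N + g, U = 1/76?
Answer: 62716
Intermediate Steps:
U = 1/76 ≈ 0.013158
z(N) = N/3 (z(N) = (N + 0)/3 = N/3)
m(r) = 1
m(U) - (((-82 + 132)*(140 - 26))*(-11) + Q(z(-3))) = 1 - (((-82 + 132)*(140 - 26))*(-11) - 15) = 1 - ((50*114)*(-11) - 15) = 1 - (5700*(-11) - 15) = 1 - (-62700 - 15) = 1 - 1*(-62715) = 1 + 62715 = 62716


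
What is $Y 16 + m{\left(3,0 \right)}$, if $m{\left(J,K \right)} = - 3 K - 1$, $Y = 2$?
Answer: $31$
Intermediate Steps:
$m{\left(J,K \right)} = -1 - 3 K$
$Y 16 + m{\left(3,0 \right)} = 2 \cdot 16 - 1 = 32 + \left(-1 + 0\right) = 32 - 1 = 31$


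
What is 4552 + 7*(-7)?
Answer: 4503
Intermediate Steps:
4552 + 7*(-7) = 4552 - 49 = 4503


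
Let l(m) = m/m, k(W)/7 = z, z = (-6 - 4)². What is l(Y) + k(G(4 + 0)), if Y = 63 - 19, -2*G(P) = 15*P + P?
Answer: 701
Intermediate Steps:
G(P) = -8*P (G(P) = -(15*P + P)/2 = -8*P)
Y = 44
z = 100 (z = (-10)² = 100)
k(W) = 700 (k(W) = 7*100 = 700)
l(m) = 1
l(Y) + k(G(4 + 0)) = 1 + 700 = 701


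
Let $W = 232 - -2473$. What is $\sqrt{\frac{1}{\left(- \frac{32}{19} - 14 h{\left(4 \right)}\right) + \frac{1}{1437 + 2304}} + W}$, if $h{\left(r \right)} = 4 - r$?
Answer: $\frac{\sqrt{38744442884798}}{119693} \approx 52.004$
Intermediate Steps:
$W = 2705$ ($W = 232 + 2473 = 2705$)
$\sqrt{\frac{1}{\left(- \frac{32}{19} - 14 h{\left(4 \right)}\right) + \frac{1}{1437 + 2304}} + W} = \sqrt{\frac{1}{\left(- \frac{32}{19} - 14 \left(4 - 4\right)\right) + \frac{1}{1437 + 2304}} + 2705} = \sqrt{\frac{1}{\left(\left(-32\right) \frac{1}{19} - 14 \left(4 - 4\right)\right) + \frac{1}{3741}} + 2705} = \sqrt{\frac{1}{\left(- \frac{32}{19} - 0\right) + \frac{1}{3741}} + 2705} = \sqrt{\frac{1}{\left(- \frac{32}{19} + 0\right) + \frac{1}{3741}} + 2705} = \sqrt{\frac{1}{- \frac{32}{19} + \frac{1}{3741}} + 2705} = \sqrt{\frac{1}{- \frac{119693}{71079}} + 2705} = \sqrt{- \frac{71079}{119693} + 2705} = \sqrt{\frac{323698486}{119693}} = \frac{\sqrt{38744442884798}}{119693}$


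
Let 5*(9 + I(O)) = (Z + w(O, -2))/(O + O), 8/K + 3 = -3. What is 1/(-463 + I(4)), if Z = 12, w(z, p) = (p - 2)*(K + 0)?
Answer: -30/14147 ≈ -0.0021206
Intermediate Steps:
K = -4/3 (K = 8/(-3 - 3) = 8/(-6) = 8*(-⅙) = -4/3 ≈ -1.3333)
w(z, p) = 8/3 - 4*p/3 (w(z, p) = (p - 2)*(-4/3 + 0) = (-2 + p)*(-4/3) = 8/3 - 4*p/3)
I(O) = -9 + 26/(15*O) (I(O) = -9 + ((12 + (8/3 - 4/3*(-2)))/(O + O))/5 = -9 + ((12 + (8/3 + 8/3))/((2*O)))/5 = -9 + ((12 + 16/3)*(1/(2*O)))/5 = -9 + (52*(1/(2*O))/3)/5 = -9 + (26/(3*O))/5 = -9 + 26/(15*O))
1/(-463 + I(4)) = 1/(-463 + (-9 + (26/15)/4)) = 1/(-463 + (-9 + (26/15)*(¼))) = 1/(-463 + (-9 + 13/30)) = 1/(-463 - 257/30) = 1/(-14147/30) = -30/14147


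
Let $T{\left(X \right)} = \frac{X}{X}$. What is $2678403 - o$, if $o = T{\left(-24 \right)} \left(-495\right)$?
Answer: $2678898$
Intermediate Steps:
$T{\left(X \right)} = 1$
$o = -495$ ($o = 1 \left(-495\right) = -495$)
$2678403 - o = 2678403 - -495 = 2678403 + 495 = 2678898$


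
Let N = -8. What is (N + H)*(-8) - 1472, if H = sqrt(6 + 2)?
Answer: -1408 - 16*sqrt(2) ≈ -1430.6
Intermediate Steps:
H = 2*sqrt(2) (H = sqrt(8) = 2*sqrt(2) ≈ 2.8284)
(N + H)*(-8) - 1472 = (-8 + 2*sqrt(2))*(-8) - 1472 = (64 - 16*sqrt(2)) - 1472 = -1408 - 16*sqrt(2)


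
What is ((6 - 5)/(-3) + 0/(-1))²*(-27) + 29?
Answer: 26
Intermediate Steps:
((6 - 5)/(-3) + 0/(-1))²*(-27) + 29 = (1*(-⅓) + 0*(-1))²*(-27) + 29 = (-⅓ + 0)²*(-27) + 29 = (-⅓)²*(-27) + 29 = (⅑)*(-27) + 29 = -3 + 29 = 26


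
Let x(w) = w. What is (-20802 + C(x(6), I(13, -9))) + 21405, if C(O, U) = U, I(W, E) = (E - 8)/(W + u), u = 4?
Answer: 602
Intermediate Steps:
I(W, E) = (-8 + E)/(4 + W) (I(W, E) = (E - 8)/(W + 4) = (-8 + E)/(4 + W))
(-20802 + C(x(6), I(13, -9))) + 21405 = (-20802 + (-8 - 9)/(4 + 13)) + 21405 = (-20802 - 17/17) + 21405 = (-20802 + (1/17)*(-17)) + 21405 = (-20802 - 1) + 21405 = -20803 + 21405 = 602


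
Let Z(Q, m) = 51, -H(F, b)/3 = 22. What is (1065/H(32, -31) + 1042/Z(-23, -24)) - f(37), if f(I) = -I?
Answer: 46333/1122 ≈ 41.295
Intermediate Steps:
H(F, b) = -66 (H(F, b) = -3*22 = -66)
(1065/H(32, -31) + 1042/Z(-23, -24)) - f(37) = (1065/(-66) + 1042/51) - (-1)*37 = (1065*(-1/66) + 1042*(1/51)) - 1*(-37) = (-355/22 + 1042/51) + 37 = 4819/1122 + 37 = 46333/1122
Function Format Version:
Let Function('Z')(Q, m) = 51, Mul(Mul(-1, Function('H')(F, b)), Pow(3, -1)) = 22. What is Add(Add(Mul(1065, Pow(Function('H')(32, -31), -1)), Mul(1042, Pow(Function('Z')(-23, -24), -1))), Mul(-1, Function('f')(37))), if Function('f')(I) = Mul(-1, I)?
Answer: Rational(46333, 1122) ≈ 41.295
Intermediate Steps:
Function('H')(F, b) = -66 (Function('H')(F, b) = Mul(-3, 22) = -66)
Add(Add(Mul(1065, Pow(Function('H')(32, -31), -1)), Mul(1042, Pow(Function('Z')(-23, -24), -1))), Mul(-1, Function('f')(37))) = Add(Add(Mul(1065, Pow(-66, -1)), Mul(1042, Pow(51, -1))), Mul(-1, Mul(-1, 37))) = Add(Add(Mul(1065, Rational(-1, 66)), Mul(1042, Rational(1, 51))), Mul(-1, -37)) = Add(Add(Rational(-355, 22), Rational(1042, 51)), 37) = Add(Rational(4819, 1122), 37) = Rational(46333, 1122)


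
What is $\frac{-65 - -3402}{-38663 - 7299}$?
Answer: $- \frac{3337}{45962} \approx -0.072603$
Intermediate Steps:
$\frac{-65 - -3402}{-38663 - 7299} = \frac{-65 + 3402}{-45962} = 3337 \left(- \frac{1}{45962}\right) = - \frac{3337}{45962}$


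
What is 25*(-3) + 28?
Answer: -47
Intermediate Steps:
25*(-3) + 28 = -75 + 28 = -47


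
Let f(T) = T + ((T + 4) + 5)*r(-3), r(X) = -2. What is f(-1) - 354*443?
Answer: -156839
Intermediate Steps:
f(T) = -18 - T (f(T) = T + ((T + 4) + 5)*(-2) = T + ((4 + T) + 5)*(-2) = T + (9 + T)*(-2) = T + (-18 - 2*T) = -18 - T)
f(-1) - 354*443 = (-18 - 1*(-1)) - 354*443 = (-18 + 1) - 156822 = -17 - 156822 = -156839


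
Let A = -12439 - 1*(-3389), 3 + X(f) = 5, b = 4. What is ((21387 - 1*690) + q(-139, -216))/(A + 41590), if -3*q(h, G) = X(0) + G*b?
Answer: 62953/97620 ≈ 0.64488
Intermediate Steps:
X(f) = 2 (X(f) = -3 + 5 = 2)
A = -9050 (A = -12439 + 3389 = -9050)
q(h, G) = -⅔ - 4*G/3 (q(h, G) = -(2 + G*4)/3 = -(2 + 4*G)/3 = -⅔ - 4*G/3)
((21387 - 1*690) + q(-139, -216))/(A + 41590) = ((21387 - 1*690) + (-⅔ - 4/3*(-216)))/(-9050 + 41590) = ((21387 - 690) + (-⅔ + 288))/32540 = (20697 + 862/3)*(1/32540) = (62953/3)*(1/32540) = 62953/97620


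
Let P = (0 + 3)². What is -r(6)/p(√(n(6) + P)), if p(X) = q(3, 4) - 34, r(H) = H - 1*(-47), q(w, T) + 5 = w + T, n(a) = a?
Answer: 53/32 ≈ 1.6563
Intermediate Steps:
P = 9 (P = 3² = 9)
q(w, T) = -5 + T + w (q(w, T) = -5 + (w + T) = -5 + (T + w) = -5 + T + w)
r(H) = 47 + H (r(H) = H + 47 = 47 + H)
p(X) = -32 (p(X) = (-5 + 4 + 3) - 34 = 2 - 34 = -32)
-r(6)/p(√(n(6) + P)) = -(47 + 6)/(-32) = -53*(-1)/32 = -1*(-53/32) = 53/32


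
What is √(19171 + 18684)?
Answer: √37855 ≈ 194.56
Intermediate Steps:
√(19171 + 18684) = √37855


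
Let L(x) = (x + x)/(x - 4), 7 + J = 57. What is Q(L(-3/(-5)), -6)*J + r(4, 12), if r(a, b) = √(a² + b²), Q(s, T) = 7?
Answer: 350 + 4*√10 ≈ 362.65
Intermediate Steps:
J = 50 (J = -7 + 57 = 50)
L(x) = 2*x/(-4 + x) (L(x) = (2*x)/(-4 + x) = 2*x/(-4 + x))
Q(L(-3/(-5)), -6)*J + r(4, 12) = 7*50 + √(4² + 12²) = 350 + √(16 + 144) = 350 + √160 = 350 + 4*√10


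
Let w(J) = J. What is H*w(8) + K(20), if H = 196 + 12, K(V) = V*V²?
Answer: 9664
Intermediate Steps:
K(V) = V³
H = 208
H*w(8) + K(20) = 208*8 + 20³ = 1664 + 8000 = 9664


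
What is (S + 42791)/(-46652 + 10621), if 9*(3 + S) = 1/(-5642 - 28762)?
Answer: -13248705167/11156494716 ≈ -1.1875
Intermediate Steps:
S = -928909/309636 (S = -3 + 1/(9*(-5642 - 28762)) = -3 + (1/9)/(-34404) = -3 + (1/9)*(-1/34404) = -3 - 1/309636 = -928909/309636 ≈ -3.0000)
(S + 42791)/(-46652 + 10621) = (-928909/309636 + 42791)/(-46652 + 10621) = (13248705167/309636)/(-36031) = (13248705167/309636)*(-1/36031) = -13248705167/11156494716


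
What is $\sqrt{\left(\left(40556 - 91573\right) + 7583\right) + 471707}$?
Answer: $\sqrt{428273} \approx 654.43$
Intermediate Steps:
$\sqrt{\left(\left(40556 - 91573\right) + 7583\right) + 471707} = \sqrt{\left(-51017 + 7583\right) + 471707} = \sqrt{-43434 + 471707} = \sqrt{428273}$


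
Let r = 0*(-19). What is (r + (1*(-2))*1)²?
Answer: 4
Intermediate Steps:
r = 0
(r + (1*(-2))*1)² = (0 + (1*(-2))*1)² = (0 - 2*1)² = (0 - 2)² = (-2)² = 4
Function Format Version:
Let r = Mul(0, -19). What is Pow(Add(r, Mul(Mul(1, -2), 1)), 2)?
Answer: 4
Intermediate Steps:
r = 0
Pow(Add(r, Mul(Mul(1, -2), 1)), 2) = Pow(Add(0, Mul(Mul(1, -2), 1)), 2) = Pow(Add(0, Mul(-2, 1)), 2) = Pow(Add(0, -2), 2) = Pow(-2, 2) = 4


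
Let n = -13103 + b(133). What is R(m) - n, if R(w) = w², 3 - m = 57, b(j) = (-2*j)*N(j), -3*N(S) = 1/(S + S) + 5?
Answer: 46726/3 ≈ 15575.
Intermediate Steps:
N(S) = -5/3 - 1/(6*S) (N(S) = -(1/(S + S) + 5)/3 = -(1/(2*S) + 5)/3 = -(5 + 1/(2*S))/3 = -5/3 - 1/(6*S))
b(j) = ⅓ + 10*j/3 (b(j) = (-2*j)*((-1 - 10*j)/(6*j)) = ⅓ + 10*j/3)
m = -54 (m = 3 - 1*57 = 3 - 57 = -54)
n = -37978/3 (n = -13103 + (⅓ + (10/3)*133) = -13103 + (⅓ + 1330/3) = -13103 + 1331/3 = -37978/3 ≈ -12659.)
R(m) - n = (-54)² - 1*(-37978/3) = 2916 + 37978/3 = 46726/3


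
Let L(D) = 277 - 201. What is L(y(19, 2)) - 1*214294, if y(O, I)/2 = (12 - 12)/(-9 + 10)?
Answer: -214218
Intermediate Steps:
y(O, I) = 0 (y(O, I) = 2*((12 - 12)/(-9 + 10)) = 2*(0/1) = 2*(0*1) = 2*0 = 0)
L(D) = 76
L(y(19, 2)) - 1*214294 = 76 - 1*214294 = 76 - 214294 = -214218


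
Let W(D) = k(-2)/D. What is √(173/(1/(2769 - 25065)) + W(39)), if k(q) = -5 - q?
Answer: I*√651868165/13 ≈ 1964.0*I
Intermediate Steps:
W(D) = -3/D (W(D) = (-5 - 1*(-2))/D = (-5 + 2)/D = -3/D)
√(173/(1/(2769 - 25065)) + W(39)) = √(173/(1/(2769 - 25065)) - 3/39) = √(173/(1/(-22296)) - 3*1/39) = √(173/(-1/22296) - 1/13) = √(173*(-22296) - 1/13) = √(-3857208 - 1/13) = √(-50143705/13) = I*√651868165/13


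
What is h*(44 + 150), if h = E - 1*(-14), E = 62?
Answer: 14744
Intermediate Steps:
h = 76 (h = 62 - 1*(-14) = 62 + 14 = 76)
h*(44 + 150) = 76*(44 + 150) = 76*194 = 14744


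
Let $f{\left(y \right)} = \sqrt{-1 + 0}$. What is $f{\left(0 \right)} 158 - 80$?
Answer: $-80 + 158 i \approx -80.0 + 158.0 i$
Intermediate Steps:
$f{\left(y \right)} = i$ ($f{\left(y \right)} = \sqrt{-1} = i$)
$f{\left(0 \right)} 158 - 80 = i 158 - 80 = 158 i - 80 = -80 + 158 i$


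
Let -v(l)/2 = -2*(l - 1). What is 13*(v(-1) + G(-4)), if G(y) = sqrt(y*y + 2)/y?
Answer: -104 - 39*sqrt(2)/4 ≈ -117.79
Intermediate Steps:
v(l) = -4 + 4*l (v(l) = -(-4)*(l - 1) = -(-4)*(-1 + l) = -2*(2 - 2*l) = -4 + 4*l)
G(y) = sqrt(2 + y**2)/y (G(y) = sqrt(y**2 + 2)/y = sqrt(2 + y**2)/y)
13*(v(-1) + G(-4)) = 13*((-4 + 4*(-1)) + sqrt(2 + (-4)**2)/(-4)) = 13*((-4 - 4) - sqrt(2 + 16)/4) = 13*(-8 - 3*sqrt(2)/4) = -104 - 39*sqrt(2)/4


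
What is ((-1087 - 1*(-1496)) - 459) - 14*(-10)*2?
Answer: 230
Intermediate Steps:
((-1087 - 1*(-1496)) - 459) - 14*(-10)*2 = ((-1087 + 1496) - 459) + 140*2 = (409 - 459) + 280 = -50 + 280 = 230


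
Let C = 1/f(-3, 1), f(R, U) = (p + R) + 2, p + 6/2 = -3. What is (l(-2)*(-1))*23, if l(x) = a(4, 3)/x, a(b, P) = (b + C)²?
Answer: 16767/98 ≈ 171.09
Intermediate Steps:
p = -6 (p = -3 - 3 = -6)
f(R, U) = -4 + R (f(R, U) = (-6 + R) + 2 = -4 + R)
C = -⅐ (C = 1/(-4 - 3) = 1/(-7) = -⅐ ≈ -0.14286)
a(b, P) = (-⅐ + b)² (a(b, P) = (b - ⅐)² = (-⅐ + b)²)
l(x) = 729/(49*x) (l(x) = ((-1 + 7*4)²/49)/x = ((-1 + 28)²/49)/x = ((1/49)*27²)/x = ((1/49)*729)/x = 729/(49*x))
(l(-2)*(-1))*23 = (((729/49)/(-2))*(-1))*23 = (((729/49)*(-½))*(-1))*23 = -729/98*(-1)*23 = (729/98)*23 = 16767/98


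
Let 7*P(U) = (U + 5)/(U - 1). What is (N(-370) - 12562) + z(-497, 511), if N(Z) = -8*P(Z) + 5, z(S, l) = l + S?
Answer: -32577091/2597 ≈ -12544.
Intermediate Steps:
z(S, l) = S + l
P(U) = (5 + U)/(7*(-1 + U)) (P(U) = ((U + 5)/(U - 1))/7 = ((5 + U)/(-1 + U))/7 = (5 + U)/(7*(-1 + U)))
N(Z) = 5 - 8*(5 + Z)/(7*(-1 + Z)) (N(Z) = -8*(5 + Z)/(7*(-1 + Z)) + 5 = 5 - 8*(5 + Z)/(7*(-1 + Z)))
(N(-370) - 12562) + z(-497, 511) = (3*(-25 + 9*(-370))/(7*(-1 - 370)) - 12562) + (-497 + 511) = ((3/7)*(-25 - 3330)/(-371) - 12562) + 14 = ((3/7)*(-1/371)*(-3355) - 12562) + 14 = (10065/2597 - 12562) + 14 = -32613449/2597 + 14 = -32577091/2597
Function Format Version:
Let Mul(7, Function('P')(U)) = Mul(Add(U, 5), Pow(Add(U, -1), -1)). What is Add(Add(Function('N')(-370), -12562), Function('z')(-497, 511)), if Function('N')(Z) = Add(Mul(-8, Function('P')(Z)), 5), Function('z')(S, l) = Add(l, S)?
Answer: Rational(-32577091, 2597) ≈ -12544.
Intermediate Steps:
Function('z')(S, l) = Add(S, l)
Function('P')(U) = Mul(Rational(1, 7), Pow(Add(-1, U), -1), Add(5, U)) (Function('P')(U) = Mul(Rational(1, 7), Mul(Add(U, 5), Pow(Add(U, -1), -1))) = Mul(Rational(1, 7), Mul(Add(5, U), Pow(Add(-1, U), -1))) = Mul(Rational(1, 7), Mul(Pow(Add(-1, U), -1), Add(5, U))) = Mul(Rational(1, 7), Pow(Add(-1, U), -1), Add(5, U)))
Function('N')(Z) = Add(5, Mul(Rational(-8, 7), Pow(Add(-1, Z), -1), Add(5, Z))) (Function('N')(Z) = Add(Mul(-8, Mul(Rational(1, 7), Pow(Add(-1, Z), -1), Add(5, Z))), 5) = Add(Mul(Rational(-8, 7), Pow(Add(-1, Z), -1), Add(5, Z)), 5) = Add(5, Mul(Rational(-8, 7), Pow(Add(-1, Z), -1), Add(5, Z))))
Add(Add(Function('N')(-370), -12562), Function('z')(-497, 511)) = Add(Add(Mul(Rational(3, 7), Pow(Add(-1, -370), -1), Add(-25, Mul(9, -370))), -12562), Add(-497, 511)) = Add(Add(Mul(Rational(3, 7), Pow(-371, -1), Add(-25, -3330)), -12562), 14) = Add(Add(Mul(Rational(3, 7), Rational(-1, 371), -3355), -12562), 14) = Add(Add(Rational(10065, 2597), -12562), 14) = Add(Rational(-32613449, 2597), 14) = Rational(-32577091, 2597)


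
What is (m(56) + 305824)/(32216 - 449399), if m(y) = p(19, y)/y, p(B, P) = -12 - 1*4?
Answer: -2140766/2920281 ≈ -0.73307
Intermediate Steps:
p(B, P) = -16 (p(B, P) = -12 - 4 = -16)
m(y) = -16/y
(m(56) + 305824)/(32216 - 449399) = (-16/56 + 305824)/(32216 - 449399) = (-16*1/56 + 305824)/(-417183) = (-2/7 + 305824)*(-1/417183) = (2140766/7)*(-1/417183) = -2140766/2920281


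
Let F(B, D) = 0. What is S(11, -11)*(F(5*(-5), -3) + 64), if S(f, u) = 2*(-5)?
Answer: -640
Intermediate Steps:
S(f, u) = -10
S(11, -11)*(F(5*(-5), -3) + 64) = -10*(0 + 64) = -10*64 = -640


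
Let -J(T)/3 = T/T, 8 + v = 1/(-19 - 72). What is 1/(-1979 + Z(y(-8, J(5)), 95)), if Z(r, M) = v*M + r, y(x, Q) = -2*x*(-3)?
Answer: -91/253712 ≈ -0.00035867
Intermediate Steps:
v = -729/91 (v = -8 + 1/(-19 - 72) = -8 + 1/(-91) = -8 - 1/91 = -729/91 ≈ -8.0110)
J(T) = -3 (J(T) = -3*T/T = -3*1 = -3)
y(x, Q) = 6*x
Z(r, M) = r - 729*M/91 (Z(r, M) = -729*M/91 + r = r - 729*M/91)
1/(-1979 + Z(y(-8, J(5)), 95)) = 1/(-1979 + (6*(-8) - 729/91*95)) = 1/(-1979 + (-48 - 69255/91)) = 1/(-1979 - 73623/91) = 1/(-253712/91) = -91/253712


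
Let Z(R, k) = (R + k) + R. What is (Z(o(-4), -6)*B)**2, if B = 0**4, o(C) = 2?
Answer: 0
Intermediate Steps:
Z(R, k) = k + 2*R
B = 0
(Z(o(-4), -6)*B)**2 = ((-6 + 2*2)*0)**2 = ((-6 + 4)*0)**2 = (-2*0)**2 = 0**2 = 0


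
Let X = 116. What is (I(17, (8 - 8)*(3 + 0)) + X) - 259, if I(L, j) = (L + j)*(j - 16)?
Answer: -415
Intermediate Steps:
I(L, j) = (-16 + j)*(L + j) (I(L, j) = (L + j)*(-16 + j) = (-16 + j)*(L + j))
(I(17, (8 - 8)*(3 + 0)) + X) - 259 = ((((8 - 8)*(3 + 0))**2 - 16*17 - 16*(8 - 8)*(3 + 0) + 17*((8 - 8)*(3 + 0))) + 116) - 259 = (((0*3)**2 - 272 - 0*3 + 17*(0*3)) + 116) - 259 = ((0**2 - 272 - 16*0 + 17*0) + 116) - 259 = ((0 - 272 + 0 + 0) + 116) - 259 = (-272 + 116) - 259 = -156 - 259 = -415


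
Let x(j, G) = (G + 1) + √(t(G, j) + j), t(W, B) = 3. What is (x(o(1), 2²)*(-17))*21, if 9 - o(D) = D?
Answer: -1785 - 357*√11 ≈ -2969.0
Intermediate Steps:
o(D) = 9 - D
x(j, G) = 1 + G + √(3 + j) (x(j, G) = (G + 1) + √(3 + j) = (1 + G) + √(3 + j) = 1 + G + √(3 + j))
(x(o(1), 2²)*(-17))*21 = ((1 + 2² + √(3 + (9 - 1*1)))*(-17))*21 = ((1 + 4 + √(3 + (9 - 1)))*(-17))*21 = ((1 + 4 + √(3 + 8))*(-17))*21 = ((1 + 4 + √11)*(-17))*21 = ((5 + √11)*(-17))*21 = (-85 - 17*√11)*21 = -1785 - 357*√11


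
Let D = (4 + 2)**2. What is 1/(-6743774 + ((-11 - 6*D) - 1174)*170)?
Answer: -1/6981944 ≈ -1.4323e-7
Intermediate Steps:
D = 36 (D = 6**2 = 36)
1/(-6743774 + ((-11 - 6*D) - 1174)*170) = 1/(-6743774 + ((-11 - 6*36) - 1174)*170) = 1/(-6743774 + ((-11 - 216) - 1174)*170) = 1/(-6743774 + (-227 - 1174)*170) = 1/(-6743774 - 1401*170) = 1/(-6743774 - 238170) = 1/(-6981944) = -1/6981944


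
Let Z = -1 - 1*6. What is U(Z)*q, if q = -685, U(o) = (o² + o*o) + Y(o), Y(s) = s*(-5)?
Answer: -91105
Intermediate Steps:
Y(s) = -5*s
Z = -7 (Z = -1 - 6 = -7)
U(o) = -5*o + 2*o² (U(o) = (o² + o*o) - 5*o = (o² + o²) - 5*o = 2*o² - 5*o = -5*o + 2*o²)
U(Z)*q = -7*(-5 + 2*(-7))*(-685) = -7*(-5 - 14)*(-685) = -7*(-19)*(-685) = 133*(-685) = -91105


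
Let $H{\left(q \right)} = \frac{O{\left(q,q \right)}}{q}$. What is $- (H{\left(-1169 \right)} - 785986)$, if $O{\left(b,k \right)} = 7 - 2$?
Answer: $\frac{918817639}{1169} \approx 7.8599 \cdot 10^{5}$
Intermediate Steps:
$O{\left(b,k \right)} = 5$ ($O{\left(b,k \right)} = 7 - 2 = 5$)
$H{\left(q \right)} = \frac{5}{q}$
$- (H{\left(-1169 \right)} - 785986) = - (\frac{5}{-1169} - 785986) = - (5 \left(- \frac{1}{1169}\right) - 785986) = - (- \frac{5}{1169} - 785986) = \left(-1\right) \left(- \frac{918817639}{1169}\right) = \frac{918817639}{1169}$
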